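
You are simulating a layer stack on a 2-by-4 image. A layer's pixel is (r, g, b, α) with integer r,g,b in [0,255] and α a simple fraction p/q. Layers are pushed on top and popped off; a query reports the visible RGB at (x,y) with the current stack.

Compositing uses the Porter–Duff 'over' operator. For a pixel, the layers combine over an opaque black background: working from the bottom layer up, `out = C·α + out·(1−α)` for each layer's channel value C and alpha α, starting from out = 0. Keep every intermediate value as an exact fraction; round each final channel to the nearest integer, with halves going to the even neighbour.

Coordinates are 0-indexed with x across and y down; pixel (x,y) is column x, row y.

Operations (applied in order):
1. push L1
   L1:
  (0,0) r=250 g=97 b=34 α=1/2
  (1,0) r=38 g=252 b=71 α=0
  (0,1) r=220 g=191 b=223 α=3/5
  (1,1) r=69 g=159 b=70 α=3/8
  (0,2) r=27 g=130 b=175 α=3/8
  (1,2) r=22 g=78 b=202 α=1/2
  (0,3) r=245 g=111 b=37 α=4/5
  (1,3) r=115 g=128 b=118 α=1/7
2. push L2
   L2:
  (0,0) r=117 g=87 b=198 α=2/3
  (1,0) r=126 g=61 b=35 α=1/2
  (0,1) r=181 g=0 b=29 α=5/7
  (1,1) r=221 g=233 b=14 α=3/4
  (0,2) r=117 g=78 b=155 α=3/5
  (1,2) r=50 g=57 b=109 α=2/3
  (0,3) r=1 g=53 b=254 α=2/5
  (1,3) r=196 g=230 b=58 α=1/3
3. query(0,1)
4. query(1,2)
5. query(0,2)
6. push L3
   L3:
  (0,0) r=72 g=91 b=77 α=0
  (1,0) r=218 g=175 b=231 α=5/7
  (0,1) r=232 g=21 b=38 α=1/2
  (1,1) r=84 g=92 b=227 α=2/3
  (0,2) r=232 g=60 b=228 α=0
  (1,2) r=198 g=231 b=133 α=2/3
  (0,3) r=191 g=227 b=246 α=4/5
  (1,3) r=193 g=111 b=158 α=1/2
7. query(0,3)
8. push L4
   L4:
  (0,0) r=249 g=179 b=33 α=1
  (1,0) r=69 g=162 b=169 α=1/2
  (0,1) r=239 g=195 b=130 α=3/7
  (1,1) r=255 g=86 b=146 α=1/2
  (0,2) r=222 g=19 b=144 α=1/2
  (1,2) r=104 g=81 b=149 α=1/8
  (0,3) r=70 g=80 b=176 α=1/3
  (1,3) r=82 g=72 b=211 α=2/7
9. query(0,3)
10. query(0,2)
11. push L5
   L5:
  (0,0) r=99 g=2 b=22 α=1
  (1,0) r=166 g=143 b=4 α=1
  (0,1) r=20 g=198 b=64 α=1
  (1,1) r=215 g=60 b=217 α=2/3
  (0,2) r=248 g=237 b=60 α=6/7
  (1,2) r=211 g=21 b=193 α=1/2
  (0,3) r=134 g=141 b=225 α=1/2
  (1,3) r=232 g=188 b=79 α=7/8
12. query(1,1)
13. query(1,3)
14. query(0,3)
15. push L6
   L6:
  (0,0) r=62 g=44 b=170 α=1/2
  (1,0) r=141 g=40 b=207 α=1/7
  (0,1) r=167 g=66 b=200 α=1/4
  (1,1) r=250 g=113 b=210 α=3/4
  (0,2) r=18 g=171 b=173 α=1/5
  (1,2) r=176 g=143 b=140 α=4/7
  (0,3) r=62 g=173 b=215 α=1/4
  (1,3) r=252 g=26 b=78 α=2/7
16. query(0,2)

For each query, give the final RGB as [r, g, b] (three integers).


at x=0,y=1 over L1,L2:
+L1 (α=3/5) → [132, 573/5, 669/5]
+L2 (α=5/7) → [167, 1146/35, 2063/35]
= [167, 33, 59]

query (1,2) [L1,L2] — begin 0,0,0
+L1 (α=1/2) → [11, 39, 101]
+L2 (α=2/3) → [37, 51, 319/3]
= [37, 51, 106]

(0,2) stack=L1,L2; from [0,0,0]:
+L1 (α=3/8) → [81/8, 195/4, 525/8]
+L2 (α=3/5) → [297/4, 663/10, 477/4]
→ [74, 66, 119]

(0,3) stack=L1,L2,L3; from [0,0,0]:
+L1 (α=4/5) → [196, 444/5, 148/5]
+L2 (α=2/5) → [118, 1862/25, 2984/25]
+L3 (α=4/5) → [882/5, 24562/125, 27584/125]
→ [176, 196, 221]

(0,3) stack=L1,L2,L3,L4; from [0,0,0]:
after L1 α=4/5: [196, 444/5, 148/5]
after L2 α=2/5: [118, 1862/25, 2984/25]
after L3 α=4/5: [882/5, 24562/125, 27584/125]
after L4 α=1/3: [2114/15, 19708/125, 77168/375]
→ [141, 158, 206]

(0,2) stack=L1,L2,L3,L4; from [0,0,0]:
+L1 (α=3/8) → [81/8, 195/4, 525/8]
+L2 (α=3/5) → [297/4, 663/10, 477/4]
+L3 (α=0) → [297/4, 663/10, 477/4]
+L4 (α=1/2) → [1185/8, 853/20, 1053/8]
rounded: [148, 43, 132]

(1,1) stack=L1,L2,L3,L4,L5; from [0,0,0]:
L1 α=3/8: [207/8, 477/8, 105/4]
L2 α=3/4: [5511/32, 6069/32, 273/16]
L3 α=2/3: [3629/32, 11957/96, 7537/48]
L4 α=1/2: [11789/64, 20213/192, 14545/96]
L5 α=2/3: [13103/64, 43253/576, 56209/288]
→ [205, 75, 195]

at x=1,y=3 over L1,L2,L3,L4,L5:
L1 α=1/7: [115/7, 128/7, 118/7]
L2 α=1/3: [534/7, 622/7, 214/7]
L3 α=1/2: [1885/14, 1399/14, 660/7]
L4 α=2/7: [11721/98, 9011/98, 6254/49]
L5 α=7/8: [170873/784, 137979/784, 33351/392]
rounded: [218, 176, 85]

(0,3) stack=L1,L2,L3,L4,L5; from [0,0,0]:
L1 α=4/5: [196, 444/5, 148/5]
L2 α=2/5: [118, 1862/25, 2984/25]
L3 α=4/5: [882/5, 24562/125, 27584/125]
L4 α=1/3: [2114/15, 19708/125, 77168/375]
L5 α=1/2: [2062/15, 37333/250, 161543/750]
→ [137, 149, 215]

(0,2) stack=L1,L2,L3,L4,L5,L6; from [0,0,0]:
after L1 α=3/8: [81/8, 195/4, 525/8]
after L2 α=3/5: [297/4, 663/10, 477/4]
after L3 α=0: [297/4, 663/10, 477/4]
after L4 α=1/2: [1185/8, 853/20, 1053/8]
after L5 α=6/7: [13089/56, 29293/140, 3933/56]
after L6 α=1/5: [13341/70, 35278/175, 1271/14]
= [191, 202, 91]


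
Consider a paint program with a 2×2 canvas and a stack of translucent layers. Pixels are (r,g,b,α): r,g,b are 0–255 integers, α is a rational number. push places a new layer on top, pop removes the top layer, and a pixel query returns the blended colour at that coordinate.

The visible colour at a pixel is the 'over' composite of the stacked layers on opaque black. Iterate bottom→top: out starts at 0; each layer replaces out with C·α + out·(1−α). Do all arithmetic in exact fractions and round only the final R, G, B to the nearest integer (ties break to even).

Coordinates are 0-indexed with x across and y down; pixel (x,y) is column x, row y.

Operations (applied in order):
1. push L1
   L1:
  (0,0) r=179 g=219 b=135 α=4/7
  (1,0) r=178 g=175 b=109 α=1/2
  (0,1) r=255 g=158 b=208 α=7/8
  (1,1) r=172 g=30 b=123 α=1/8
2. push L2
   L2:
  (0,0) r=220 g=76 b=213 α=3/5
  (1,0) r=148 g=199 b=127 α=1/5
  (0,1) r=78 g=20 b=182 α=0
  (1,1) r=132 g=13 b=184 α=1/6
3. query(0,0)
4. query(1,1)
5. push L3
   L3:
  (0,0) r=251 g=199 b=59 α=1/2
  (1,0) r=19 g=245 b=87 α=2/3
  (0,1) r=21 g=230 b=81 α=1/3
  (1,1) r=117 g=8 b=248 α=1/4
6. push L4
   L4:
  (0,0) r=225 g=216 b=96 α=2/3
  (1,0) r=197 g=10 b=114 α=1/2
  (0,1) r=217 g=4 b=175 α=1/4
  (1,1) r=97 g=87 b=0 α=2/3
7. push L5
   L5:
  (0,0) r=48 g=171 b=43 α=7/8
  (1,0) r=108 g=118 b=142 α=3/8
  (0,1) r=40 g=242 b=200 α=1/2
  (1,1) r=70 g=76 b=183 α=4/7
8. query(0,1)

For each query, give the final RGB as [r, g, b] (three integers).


(0,0) stack=L1,L2; from [0,0,0]:
L1 α=4/7: [716/7, 876/7, 540/7]
L2 α=3/5: [6052/35, 3348/35, 5553/35]
→ [173, 96, 159]

(1,1) stack=L1,L2; from [0,0,0]:
after L1 α=1/8: [43/2, 15/4, 123/8]
after L2 α=1/6: [479/12, 127/24, 2087/48]
= [40, 5, 43]

at x=0,y=1 over L1,L2,L3,L4,L5:
after L1 α=7/8: [1785/8, 553/4, 182]
after L2 α=0: [1785/8, 553/4, 182]
after L3 α=1/3: [623/4, 1013/6, 445/3]
after L4 α=1/4: [2737/16, 1021/8, 155]
after L5 α=1/2: [3377/32, 2957/16, 355/2]
rounded: [106, 185, 178]


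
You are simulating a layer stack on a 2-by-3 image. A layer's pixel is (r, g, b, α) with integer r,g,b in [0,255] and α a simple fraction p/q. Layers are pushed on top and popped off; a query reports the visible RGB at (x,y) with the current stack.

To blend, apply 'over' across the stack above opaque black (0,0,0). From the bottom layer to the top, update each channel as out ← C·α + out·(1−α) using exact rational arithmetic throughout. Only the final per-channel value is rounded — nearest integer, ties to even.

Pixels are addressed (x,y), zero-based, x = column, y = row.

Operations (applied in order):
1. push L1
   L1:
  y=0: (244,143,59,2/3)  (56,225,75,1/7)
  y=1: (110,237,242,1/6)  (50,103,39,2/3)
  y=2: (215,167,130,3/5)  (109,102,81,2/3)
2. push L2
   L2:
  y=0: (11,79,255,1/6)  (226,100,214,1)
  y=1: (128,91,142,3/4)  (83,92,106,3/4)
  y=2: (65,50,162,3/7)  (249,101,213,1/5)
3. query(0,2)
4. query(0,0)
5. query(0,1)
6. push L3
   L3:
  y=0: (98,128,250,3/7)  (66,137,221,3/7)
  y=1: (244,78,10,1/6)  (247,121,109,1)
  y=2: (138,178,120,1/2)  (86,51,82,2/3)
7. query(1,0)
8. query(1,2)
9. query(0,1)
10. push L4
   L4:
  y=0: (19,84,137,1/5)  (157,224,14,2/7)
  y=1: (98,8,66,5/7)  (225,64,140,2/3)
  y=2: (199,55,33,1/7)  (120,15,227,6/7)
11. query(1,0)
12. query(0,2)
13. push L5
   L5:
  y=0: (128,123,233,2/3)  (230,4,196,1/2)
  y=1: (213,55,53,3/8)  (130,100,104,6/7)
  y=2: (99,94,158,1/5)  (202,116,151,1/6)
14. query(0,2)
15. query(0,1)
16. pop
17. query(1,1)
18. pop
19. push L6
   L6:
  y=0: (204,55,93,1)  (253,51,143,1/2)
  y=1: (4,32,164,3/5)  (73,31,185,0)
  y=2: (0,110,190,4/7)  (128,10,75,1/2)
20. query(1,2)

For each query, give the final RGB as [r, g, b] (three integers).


at x=0,y=2 over L1,L2:
after L1 α=3/5: [129, 501/5, 78]
after L2 α=3/7: [711/7, 2754/35, 114]
= [102, 79, 114]

(0,0) stack=L1,L2; from [0,0,0]:
+L1 (α=2/3) → [488/3, 286/3, 118/3]
+L2 (α=1/6) → [2473/18, 1667/18, 1355/18]
rounded: [137, 93, 75]

query (0,1) [L1,L2] — begin 0,0,0
after L1 α=1/6: [55/3, 79/2, 121/3]
after L2 α=3/4: [1207/12, 625/8, 1399/12]
rounded: [101, 78, 117]

(1,0) stack=L1,L2,L3; from [0,0,0]:
after L1 α=1/7: [8, 225/7, 75/7]
after L2 α=1: [226, 100, 214]
after L3 α=3/7: [1102/7, 811/7, 217]
rounded: [157, 116, 217]

query (1,2) [L1,L2,L3] — begin 0,0,0
L1 α=2/3: [218/3, 68, 54]
L2 α=1/5: [1619/15, 373/5, 429/5]
L3 α=2/3: [4199/45, 883/15, 1249/15]
rounded: [93, 59, 83]

query (0,1) [L1,L2,L3] — begin 0,0,0
after L1 α=1/6: [55/3, 79/2, 121/3]
after L2 α=3/4: [1207/12, 625/8, 1399/12]
after L3 α=1/6: [8963/72, 3749/48, 7115/72]
→ [124, 78, 99]

(1,0) stack=L1,L2,L3,L4; from [0,0,0]:
after L1 α=1/7: [8, 225/7, 75/7]
after L2 α=1: [226, 100, 214]
after L3 α=3/7: [1102/7, 811/7, 217]
after L4 α=2/7: [7708/49, 7191/49, 159]
= [157, 147, 159]

at x=0,y=2 over L1,L2,L3,L4:
after L1 α=3/5: [129, 501/5, 78]
after L2 α=3/7: [711/7, 2754/35, 114]
after L3 α=1/2: [1677/14, 4492/35, 117]
after L4 α=1/7: [6424/49, 28877/245, 105]
rounded: [131, 118, 105]

query (0,2) [L1,L2,L3,L4,L5] — begin 0,0,0
L1 α=3/5: [129, 501/5, 78]
L2 α=3/7: [711/7, 2754/35, 114]
L3 α=1/2: [1677/14, 4492/35, 117]
L4 α=1/7: [6424/49, 28877/245, 105]
L5 α=1/5: [30547/245, 138538/1225, 578/5]
→ [125, 113, 116]

(0,1) stack=L1,L2,L3,L4,L5; from [0,0,0]:
after L1 α=1/6: [55/3, 79/2, 121/3]
after L2 α=3/4: [1207/12, 625/8, 1399/12]
after L3 α=1/6: [8963/72, 3749/48, 7115/72]
after L4 α=5/7: [26603/252, 4709/168, 18995/252]
after L5 α=3/8: [294043/2016, 51265/1344, 135043/2016]
= [146, 38, 67]

query (1,1) [L1,L2,L3,L4] — begin 0,0,0
+L1 (α=2/3) → [100/3, 206/3, 26]
+L2 (α=3/4) → [847/12, 517/6, 86]
+L3 (α=1) → [247, 121, 109]
+L4 (α=2/3) → [697/3, 83, 389/3]
= [232, 83, 130]

at x=1,y=2 over L1,L2,L3,L6:
+L1 (α=2/3) → [218/3, 68, 54]
+L2 (α=1/5) → [1619/15, 373/5, 429/5]
+L3 (α=2/3) → [4199/45, 883/15, 1249/15]
+L6 (α=1/2) → [9959/90, 1033/30, 1187/15]
rounded: [111, 34, 79]


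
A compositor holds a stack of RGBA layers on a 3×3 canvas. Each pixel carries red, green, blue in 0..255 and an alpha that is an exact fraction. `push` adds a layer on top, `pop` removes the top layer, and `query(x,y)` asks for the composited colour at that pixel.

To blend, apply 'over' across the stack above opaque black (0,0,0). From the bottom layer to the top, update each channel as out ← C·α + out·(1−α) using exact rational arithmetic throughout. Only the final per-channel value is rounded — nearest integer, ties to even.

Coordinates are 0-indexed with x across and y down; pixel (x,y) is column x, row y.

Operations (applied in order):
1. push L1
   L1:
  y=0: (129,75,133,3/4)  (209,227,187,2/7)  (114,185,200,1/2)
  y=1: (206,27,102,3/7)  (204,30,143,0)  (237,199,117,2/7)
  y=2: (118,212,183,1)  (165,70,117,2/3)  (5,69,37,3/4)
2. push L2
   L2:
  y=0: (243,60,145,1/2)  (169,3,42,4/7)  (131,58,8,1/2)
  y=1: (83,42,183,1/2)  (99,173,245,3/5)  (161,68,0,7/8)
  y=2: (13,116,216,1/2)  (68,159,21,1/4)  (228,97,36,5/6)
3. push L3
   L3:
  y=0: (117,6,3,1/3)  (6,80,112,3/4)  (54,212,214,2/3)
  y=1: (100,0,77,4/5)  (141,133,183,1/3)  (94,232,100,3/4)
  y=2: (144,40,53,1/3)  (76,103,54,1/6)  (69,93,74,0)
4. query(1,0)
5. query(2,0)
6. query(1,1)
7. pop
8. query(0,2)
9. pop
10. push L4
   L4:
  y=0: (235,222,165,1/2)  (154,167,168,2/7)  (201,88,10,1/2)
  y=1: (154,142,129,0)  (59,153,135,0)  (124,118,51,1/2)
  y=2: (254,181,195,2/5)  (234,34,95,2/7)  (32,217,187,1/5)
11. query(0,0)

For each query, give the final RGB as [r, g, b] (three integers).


query (1,0) [L1,L2,L3] — begin 0,0,0
L1 α=2/7: [418/7, 454/7, 374/7]
L2 α=4/7: [5986/49, 1446/49, 2298/49]
L3 α=3/4: [1717/49, 6603/98, 9381/98]
= [35, 67, 96]

query (2,0) [L1,L2,L3] — begin 0,0,0
after L1 α=1/2: [57, 185/2, 100]
after L2 α=1/2: [94, 301/4, 54]
after L3 α=2/3: [202/3, 1997/12, 482/3]
rounded: [67, 166, 161]

query (1,1) [L1,L2,L3] — begin 0,0,0
+L1 (α=0) → [0, 0, 0]
+L2 (α=3/5) → [297/5, 519/5, 147]
+L3 (α=1/3) → [433/5, 1703/15, 159]
→ [87, 114, 159]

(0,2) stack=L1,L2; from [0,0,0]:
after L1 α=1: [118, 212, 183]
after L2 α=1/2: [131/2, 164, 399/2]
= [66, 164, 200]

(0,0) stack=L1,L4; from [0,0,0]:
L1 α=3/4: [387/4, 225/4, 399/4]
L4 α=1/2: [1327/8, 1113/8, 1059/8]
rounded: [166, 139, 132]


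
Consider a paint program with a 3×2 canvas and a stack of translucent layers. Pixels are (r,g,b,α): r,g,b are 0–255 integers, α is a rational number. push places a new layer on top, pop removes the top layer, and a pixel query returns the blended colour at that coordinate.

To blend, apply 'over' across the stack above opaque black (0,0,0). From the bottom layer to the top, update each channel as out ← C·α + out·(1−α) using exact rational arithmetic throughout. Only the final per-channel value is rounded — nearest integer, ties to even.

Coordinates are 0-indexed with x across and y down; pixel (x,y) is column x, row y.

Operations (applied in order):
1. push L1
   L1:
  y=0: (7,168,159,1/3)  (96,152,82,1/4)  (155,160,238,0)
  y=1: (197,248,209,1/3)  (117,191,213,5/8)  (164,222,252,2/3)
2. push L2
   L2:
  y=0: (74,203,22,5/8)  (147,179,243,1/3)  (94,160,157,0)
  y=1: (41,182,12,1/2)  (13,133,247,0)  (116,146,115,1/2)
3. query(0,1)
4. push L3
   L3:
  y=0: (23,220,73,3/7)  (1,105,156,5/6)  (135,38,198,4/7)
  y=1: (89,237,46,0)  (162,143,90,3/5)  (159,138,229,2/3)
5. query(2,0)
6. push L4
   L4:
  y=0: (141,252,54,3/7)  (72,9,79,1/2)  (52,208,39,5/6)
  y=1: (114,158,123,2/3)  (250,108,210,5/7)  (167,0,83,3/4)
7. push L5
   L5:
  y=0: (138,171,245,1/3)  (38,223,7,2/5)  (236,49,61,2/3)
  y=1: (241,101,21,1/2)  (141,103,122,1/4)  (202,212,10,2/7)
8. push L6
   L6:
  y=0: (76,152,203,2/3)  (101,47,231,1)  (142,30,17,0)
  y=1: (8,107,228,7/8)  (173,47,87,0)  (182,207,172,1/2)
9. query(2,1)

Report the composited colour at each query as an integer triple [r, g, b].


(0,1) stack=L1,L2; from [0,0,0]:
+L1 (α=1/3) → [197/3, 248/3, 209/3]
+L2 (α=1/2) → [160/3, 397/3, 245/6]
→ [53, 132, 41]

query (2,0) [L1,L2,L3] — begin 0,0,0
+L1 (α=0) → [0, 0, 0]
+L2 (α=0) → [0, 0, 0]
+L3 (α=4/7) → [540/7, 152/7, 792/7]
→ [77, 22, 113]

query (2,1) [L1,L2,L3,L4,L5,L6] — begin 0,0,0
L1 α=2/3: [328/3, 148, 168]
L2 α=1/2: [338/3, 147, 283/2]
L3 α=2/3: [1292/9, 141, 1199/6]
L4 α=3/4: [5801/36, 141/4, 2693/24]
L5 α=2/7: [43549/252, 343/4, 13945/168]
L6 α=1/2: [89413/504, 1171/8, 42841/336]
rounded: [177, 146, 128]


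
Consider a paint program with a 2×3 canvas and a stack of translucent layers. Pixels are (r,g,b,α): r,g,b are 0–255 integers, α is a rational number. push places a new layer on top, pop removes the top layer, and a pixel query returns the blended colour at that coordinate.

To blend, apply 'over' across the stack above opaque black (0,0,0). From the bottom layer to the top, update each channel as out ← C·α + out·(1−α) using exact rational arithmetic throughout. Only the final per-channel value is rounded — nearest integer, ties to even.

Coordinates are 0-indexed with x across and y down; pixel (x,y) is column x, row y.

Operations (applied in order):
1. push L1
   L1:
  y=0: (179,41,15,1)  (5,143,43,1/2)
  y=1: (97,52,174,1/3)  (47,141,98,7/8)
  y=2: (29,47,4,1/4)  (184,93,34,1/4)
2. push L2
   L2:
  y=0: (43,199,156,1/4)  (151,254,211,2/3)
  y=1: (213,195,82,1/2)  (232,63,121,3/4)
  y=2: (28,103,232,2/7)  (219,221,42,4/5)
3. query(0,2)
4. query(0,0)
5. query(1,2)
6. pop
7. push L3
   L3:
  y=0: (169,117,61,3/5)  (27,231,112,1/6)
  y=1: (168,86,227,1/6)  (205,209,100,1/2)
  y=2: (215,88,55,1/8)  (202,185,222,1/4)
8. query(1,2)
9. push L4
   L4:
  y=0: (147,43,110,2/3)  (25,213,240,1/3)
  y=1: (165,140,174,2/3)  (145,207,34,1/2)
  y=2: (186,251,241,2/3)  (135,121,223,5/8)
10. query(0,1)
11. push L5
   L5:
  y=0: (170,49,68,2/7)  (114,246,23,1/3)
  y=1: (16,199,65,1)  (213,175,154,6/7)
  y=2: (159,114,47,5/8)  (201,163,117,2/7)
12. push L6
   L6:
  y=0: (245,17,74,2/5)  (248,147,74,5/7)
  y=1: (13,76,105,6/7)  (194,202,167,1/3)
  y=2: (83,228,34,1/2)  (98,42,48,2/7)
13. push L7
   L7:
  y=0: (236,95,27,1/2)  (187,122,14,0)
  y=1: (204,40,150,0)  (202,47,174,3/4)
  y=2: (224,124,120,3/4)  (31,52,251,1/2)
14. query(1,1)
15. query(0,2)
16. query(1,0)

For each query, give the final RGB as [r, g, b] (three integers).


at x=0,y=2 over L1,L2:
+L1 (α=1/4) → [29/4, 47/4, 1]
+L2 (α=2/7) → [369/28, 1059/28, 67]
rounded: [13, 38, 67]

(0,0) stack=L1,L2; from [0,0,0]:
L1 α=1: [179, 41, 15]
L2 α=1/4: [145, 161/2, 201/4]
rounded: [145, 80, 50]

at x=1,y=2 over L1,L2:
+L1 (α=1/4) → [46, 93/4, 17/2]
+L2 (α=4/5) → [922/5, 3629/20, 353/10]
rounded: [184, 181, 35]

at x=1,y=2 over L1,L3:
+L1 (α=1/4) → [46, 93/4, 17/2]
+L3 (α=1/4) → [85, 1019/16, 495/8]
= [85, 64, 62]

at x=0,y=1 over L1,L3,L4:
+L1 (α=1/3) → [97/3, 52/3, 58]
+L3 (α=1/6) → [989/18, 259/9, 517/6]
+L4 (α=2/3) → [6929/54, 2779/27, 2605/18]
→ [128, 103, 145]

query (1,1) [L1,L3,L4,L5,L6,L7] — begin 0,0,0
L1 α=7/8: [329/8, 987/8, 343/4]
L3 α=1/2: [1969/16, 2659/16, 743/8]
L4 α=1/2: [4289/32, 5971/32, 1015/16]
L5 α=6/7: [6455/32, 5653/32, 2257/16]
L6 α=1/3: [9559/48, 8885/48, 3593/24]
L7 α=3/4: [38647/192, 15653/192, 16121/96]
rounded: [201, 82, 168]

query (0,2) [L1,L3,L4,L5,L6,L7] — begin 0,0,0
after L1 α=1/4: [29/4, 47/4, 1]
after L3 α=1/8: [1063/32, 681/32, 31/4]
after L4 α=2/3: [12967/96, 16745/96, 653/4]
after L5 α=5/8: [38407/256, 34985/256, 2899/32]
after L6 α=1/2: [59655/512, 93353/512, 3987/64]
after L7 α=3/4: [403719/2048, 283817/2048, 27027/256]
→ [197, 139, 106]

query (1,0) [L1,L3,L4,L5,L6,L7] — begin 0,0,0
L1 α=1/2: [5/2, 143/2, 43/2]
L3 α=1/6: [79/12, 1177/12, 439/12]
L4 α=1/3: [229/18, 2455/18, 1879/18]
L5 α=1/3: [1255/27, 4669/27, 2086/27]
L6 α=5/7: [35990/189, 4169/27, 14162/189]
L7 α=0: [35990/189, 4169/27, 14162/189]
→ [190, 154, 75]


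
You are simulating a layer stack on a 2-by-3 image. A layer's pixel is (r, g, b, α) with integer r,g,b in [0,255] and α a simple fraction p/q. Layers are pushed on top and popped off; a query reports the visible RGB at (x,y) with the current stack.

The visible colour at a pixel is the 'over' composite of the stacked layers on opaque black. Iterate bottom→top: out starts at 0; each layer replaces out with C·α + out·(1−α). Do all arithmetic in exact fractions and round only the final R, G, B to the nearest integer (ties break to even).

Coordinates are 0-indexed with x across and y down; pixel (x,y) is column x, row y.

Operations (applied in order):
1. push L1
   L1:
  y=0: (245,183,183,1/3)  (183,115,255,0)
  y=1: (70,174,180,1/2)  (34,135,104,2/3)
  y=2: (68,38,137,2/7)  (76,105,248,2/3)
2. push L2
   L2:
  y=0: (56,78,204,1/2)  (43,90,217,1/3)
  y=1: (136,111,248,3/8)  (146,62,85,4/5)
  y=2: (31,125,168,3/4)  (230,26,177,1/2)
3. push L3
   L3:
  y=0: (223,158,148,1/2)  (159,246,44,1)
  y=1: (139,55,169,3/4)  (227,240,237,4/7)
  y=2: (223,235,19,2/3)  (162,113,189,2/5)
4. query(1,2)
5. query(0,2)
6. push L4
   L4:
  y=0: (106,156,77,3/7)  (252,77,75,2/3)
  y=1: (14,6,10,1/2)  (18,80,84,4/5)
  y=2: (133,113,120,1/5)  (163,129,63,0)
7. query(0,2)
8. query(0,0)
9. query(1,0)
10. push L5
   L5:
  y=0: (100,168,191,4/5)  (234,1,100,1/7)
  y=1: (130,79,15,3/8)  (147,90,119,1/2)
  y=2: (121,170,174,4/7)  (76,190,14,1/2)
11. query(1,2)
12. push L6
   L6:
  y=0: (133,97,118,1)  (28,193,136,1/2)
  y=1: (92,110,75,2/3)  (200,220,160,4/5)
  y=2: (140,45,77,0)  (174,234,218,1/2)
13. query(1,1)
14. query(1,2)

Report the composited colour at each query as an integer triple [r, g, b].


query (1,2) [L1,L2,L3] — begin 0,0,0
+L1 (α=2/3) → [152/3, 70, 496/3]
+L2 (α=1/2) → [421/3, 48, 1027/6]
+L3 (α=2/5) → [149, 74, 1783/10]
rounded: [149, 74, 178]

(0,2) stack=L1,L2,L3; from [0,0,0]:
L1 α=2/7: [136/7, 76/7, 274/7]
L2 α=3/4: [787/28, 2701/28, 1901/14]
L3 α=2/3: [4425/28, 5287/28, 811/14]
rounded: [158, 189, 58]

(0,2) stack=L1,L2,L3,L4; from [0,0,0]:
+L1 (α=2/7) → [136/7, 76/7, 274/7]
+L2 (α=3/4) → [787/28, 2701/28, 1901/14]
+L3 (α=2/3) → [4425/28, 5287/28, 811/14]
+L4 (α=1/5) → [5356/35, 6078/35, 2462/35]
→ [153, 174, 70]

(0,0) stack=L1,L2,L3,L4; from [0,0,0]:
after L1 α=1/3: [245/3, 61, 61]
after L2 α=1/2: [413/6, 139/2, 265/2]
after L3 α=1/2: [1751/12, 455/4, 561/4]
after L4 α=3/7: [2705/21, 923/7, 792/7]
rounded: [129, 132, 113]

(1,0) stack=L1,L2,L3,L4; from [0,0,0]:
L1 α=0: [0, 0, 0]
L2 α=1/3: [43/3, 30, 217/3]
L3 α=1: [159, 246, 44]
L4 α=2/3: [221, 400/3, 194/3]
rounded: [221, 133, 65]

query (1,2) [L1,L2,L3,L4,L5] — begin 0,0,0
+L1 (α=2/3) → [152/3, 70, 496/3]
+L2 (α=1/2) → [421/3, 48, 1027/6]
+L3 (α=2/5) → [149, 74, 1783/10]
+L4 (α=0) → [149, 74, 1783/10]
+L5 (α=1/2) → [225/2, 132, 1923/20]
rounded: [112, 132, 96]

at x=1,y=1 over L1,L2,L3,L4,L5,L6:
L1 α=2/3: [68/3, 90, 208/3]
L2 α=4/5: [364/3, 338/5, 1228/15]
L3 α=4/7: [1272/7, 5814/35, 5968/35]
L4 α=4/5: [1776/35, 17014/175, 17728/175]
L5 α=1/2: [6921/70, 16382/175, 38553/350]
L6 α=4/5: [62921/350, 170382/875, 262553/1750]
= [180, 195, 150]

(1,2) stack=L1,L2,L3,L4,L5,L6; from [0,0,0]:
L1 α=2/3: [152/3, 70, 496/3]
L2 α=1/2: [421/3, 48, 1027/6]
L3 α=2/5: [149, 74, 1783/10]
L4 α=0: [149, 74, 1783/10]
L5 α=1/2: [225/2, 132, 1923/20]
L6 α=1/2: [573/4, 183, 6283/40]
rounded: [143, 183, 157]


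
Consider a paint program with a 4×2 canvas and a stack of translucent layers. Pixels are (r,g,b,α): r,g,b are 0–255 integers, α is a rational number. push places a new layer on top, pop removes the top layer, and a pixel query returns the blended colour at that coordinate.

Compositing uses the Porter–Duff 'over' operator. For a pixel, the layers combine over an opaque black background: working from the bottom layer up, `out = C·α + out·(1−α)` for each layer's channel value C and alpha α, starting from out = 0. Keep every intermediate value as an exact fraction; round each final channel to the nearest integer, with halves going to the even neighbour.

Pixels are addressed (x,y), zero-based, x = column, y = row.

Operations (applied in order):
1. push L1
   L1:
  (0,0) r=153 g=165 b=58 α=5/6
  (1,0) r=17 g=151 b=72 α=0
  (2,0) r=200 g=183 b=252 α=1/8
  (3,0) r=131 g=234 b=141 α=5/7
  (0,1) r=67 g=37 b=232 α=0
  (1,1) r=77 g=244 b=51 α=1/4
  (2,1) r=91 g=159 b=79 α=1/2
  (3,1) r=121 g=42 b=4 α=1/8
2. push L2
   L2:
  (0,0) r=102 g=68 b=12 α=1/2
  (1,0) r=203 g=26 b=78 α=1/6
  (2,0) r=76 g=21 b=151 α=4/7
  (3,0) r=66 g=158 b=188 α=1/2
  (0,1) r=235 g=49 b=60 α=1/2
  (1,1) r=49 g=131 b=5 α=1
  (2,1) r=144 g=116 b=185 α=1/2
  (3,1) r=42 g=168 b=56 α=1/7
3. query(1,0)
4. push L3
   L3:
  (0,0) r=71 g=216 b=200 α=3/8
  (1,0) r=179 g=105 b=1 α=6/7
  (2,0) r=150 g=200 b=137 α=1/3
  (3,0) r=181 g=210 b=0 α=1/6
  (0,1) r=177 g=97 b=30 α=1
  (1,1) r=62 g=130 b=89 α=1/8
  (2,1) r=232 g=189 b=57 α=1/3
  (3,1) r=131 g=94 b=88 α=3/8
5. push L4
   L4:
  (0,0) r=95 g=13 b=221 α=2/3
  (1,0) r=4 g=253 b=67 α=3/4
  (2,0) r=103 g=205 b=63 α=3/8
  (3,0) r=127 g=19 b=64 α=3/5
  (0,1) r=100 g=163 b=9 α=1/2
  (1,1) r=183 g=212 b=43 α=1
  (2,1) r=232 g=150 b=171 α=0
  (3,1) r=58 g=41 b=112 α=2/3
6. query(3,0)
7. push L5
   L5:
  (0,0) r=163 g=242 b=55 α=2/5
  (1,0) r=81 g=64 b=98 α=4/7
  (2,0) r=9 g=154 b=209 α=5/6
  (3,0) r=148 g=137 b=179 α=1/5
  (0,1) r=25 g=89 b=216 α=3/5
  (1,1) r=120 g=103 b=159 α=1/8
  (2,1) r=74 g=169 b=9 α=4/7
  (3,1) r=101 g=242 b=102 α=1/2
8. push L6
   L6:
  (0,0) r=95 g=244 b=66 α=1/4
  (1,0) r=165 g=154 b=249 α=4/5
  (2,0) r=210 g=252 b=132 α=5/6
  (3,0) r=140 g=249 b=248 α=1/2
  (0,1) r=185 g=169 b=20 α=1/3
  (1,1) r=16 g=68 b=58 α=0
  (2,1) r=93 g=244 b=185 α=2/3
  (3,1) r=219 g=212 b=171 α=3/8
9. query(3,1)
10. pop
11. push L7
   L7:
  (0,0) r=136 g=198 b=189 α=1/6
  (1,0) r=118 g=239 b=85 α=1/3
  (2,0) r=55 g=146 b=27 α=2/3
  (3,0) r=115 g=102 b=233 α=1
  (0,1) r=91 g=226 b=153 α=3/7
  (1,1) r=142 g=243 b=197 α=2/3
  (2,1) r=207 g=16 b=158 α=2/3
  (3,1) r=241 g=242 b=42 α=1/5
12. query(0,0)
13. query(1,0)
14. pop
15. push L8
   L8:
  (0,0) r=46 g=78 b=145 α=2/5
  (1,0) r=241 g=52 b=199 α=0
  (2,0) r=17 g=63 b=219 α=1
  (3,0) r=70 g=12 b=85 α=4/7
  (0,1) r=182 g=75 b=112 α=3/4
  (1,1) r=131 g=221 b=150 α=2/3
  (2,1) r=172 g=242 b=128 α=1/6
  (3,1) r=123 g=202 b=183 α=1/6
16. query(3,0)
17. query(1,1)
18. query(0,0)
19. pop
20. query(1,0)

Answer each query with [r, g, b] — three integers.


at x=1,y=0 over L1,L2:
+L1 (α=0) → [0, 0, 0]
+L2 (α=1/6) → [203/6, 13/3, 13]
= [34, 4, 13]

at x=3,y=0 over L1,L2,L3,L4:
after L1 α=5/7: [655/7, 1170/7, 705/7]
after L2 α=1/2: [1117/14, 1138/7, 2021/14]
after L3 α=1/6: [8119/84, 3580/21, 10105/84]
after L4 α=3/5: [24121/210, 8357/105, 18169/210]
→ [115, 80, 87]

(3,1) stack=L1,L2,L3,L4,L5,L6; from [0,0,0]:
L1 α=1/8: [121/8, 21/4, 1/2]
L2 α=1/7: [531/28, 57/2, 59/7]
L3 α=3/8: [13659/224, 849/16, 2143/56]
L4 α=2/3: [39643/672, 2161/48, 14687/168]
L5 α=1/2: [107515/1344, 13777/96, 31823/336]
L6 α=3/8: [1420583/10752, 129941/768, 331483/2688]
= [132, 169, 123]

query (0,0) [L1,L2,L3,L4,L5,L7] — begin 0,0,0
L1 α=5/6: [255/2, 275/2, 145/3]
L2 α=1/2: [459/4, 411/4, 181/6]
L3 α=3/8: [3147/32, 4647/32, 4505/48]
L4 α=2/3: [9227/96, 5479/96, 25721/144]
L5 α=2/5: [19659/160, 20967/160, 31001/240]
L7 α=1/6: [24011/192, 9101/64, 40073/288]
→ [125, 142, 139]

query (1,0) [L1,L2,L3,L4,L5,L7] — begin 0,0,0
+L1 (α=0) → [0, 0, 0]
+L2 (α=1/6) → [203/6, 13/3, 13]
+L3 (α=6/7) → [6647/42, 1903/21, 19/7]
+L4 (α=3/4) → [7151/168, 8921/42, 713/14]
+L5 (α=4/7) → [25295/392, 12505/98, 7627/98]
+L7 (α=1/3) → [16141/196, 8072/49, 11792/147]
= [82, 165, 80]

(3,0) stack=L1,L2,L3,L4,L5,L8; from [0,0,0]:
L1 α=5/7: [655/7, 1170/7, 705/7]
L2 α=1/2: [1117/14, 1138/7, 2021/14]
L3 α=1/6: [8119/84, 3580/21, 10105/84]
L4 α=3/5: [24121/210, 8357/105, 18169/210]
L5 α=1/5: [63782/525, 47813/525, 55133/525]
L8 α=4/7: [112782/1225, 56213/1225, 114633/1225]
= [92, 46, 94]

at x=1,y=1 over L1,L2,L3,L4,L5,L8:
+L1 (α=1/4) → [77/4, 61, 51/4]
+L2 (α=1) → [49, 131, 5]
+L3 (α=1/8) → [405/8, 1047/8, 31/2]
+L4 (α=1) → [183, 212, 43]
+L5 (α=1/8) → [1401/8, 1587/8, 115/2]
+L8 (α=2/3) → [3497/24, 5123/24, 715/6]
rounded: [146, 213, 119]

(0,0) stack=L1,L2,L3,L4,L5,L8; from [0,0,0]:
+L1 (α=5/6) → [255/2, 275/2, 145/3]
+L2 (α=1/2) → [459/4, 411/4, 181/6]
+L3 (α=3/8) → [3147/32, 4647/32, 4505/48]
+L4 (α=2/3) → [9227/96, 5479/96, 25721/144]
+L5 (α=2/5) → [19659/160, 20967/160, 31001/240]
+L8 (α=2/5) → [73697/800, 87861/800, 54201/400]
rounded: [92, 110, 136]

query (1,0) [L1,L2,L3,L4,L5] — begin 0,0,0
after L1 α=0: [0, 0, 0]
after L2 α=1/6: [203/6, 13/3, 13]
after L3 α=6/7: [6647/42, 1903/21, 19/7]
after L4 α=3/4: [7151/168, 8921/42, 713/14]
after L5 α=4/7: [25295/392, 12505/98, 7627/98]
→ [65, 128, 78]


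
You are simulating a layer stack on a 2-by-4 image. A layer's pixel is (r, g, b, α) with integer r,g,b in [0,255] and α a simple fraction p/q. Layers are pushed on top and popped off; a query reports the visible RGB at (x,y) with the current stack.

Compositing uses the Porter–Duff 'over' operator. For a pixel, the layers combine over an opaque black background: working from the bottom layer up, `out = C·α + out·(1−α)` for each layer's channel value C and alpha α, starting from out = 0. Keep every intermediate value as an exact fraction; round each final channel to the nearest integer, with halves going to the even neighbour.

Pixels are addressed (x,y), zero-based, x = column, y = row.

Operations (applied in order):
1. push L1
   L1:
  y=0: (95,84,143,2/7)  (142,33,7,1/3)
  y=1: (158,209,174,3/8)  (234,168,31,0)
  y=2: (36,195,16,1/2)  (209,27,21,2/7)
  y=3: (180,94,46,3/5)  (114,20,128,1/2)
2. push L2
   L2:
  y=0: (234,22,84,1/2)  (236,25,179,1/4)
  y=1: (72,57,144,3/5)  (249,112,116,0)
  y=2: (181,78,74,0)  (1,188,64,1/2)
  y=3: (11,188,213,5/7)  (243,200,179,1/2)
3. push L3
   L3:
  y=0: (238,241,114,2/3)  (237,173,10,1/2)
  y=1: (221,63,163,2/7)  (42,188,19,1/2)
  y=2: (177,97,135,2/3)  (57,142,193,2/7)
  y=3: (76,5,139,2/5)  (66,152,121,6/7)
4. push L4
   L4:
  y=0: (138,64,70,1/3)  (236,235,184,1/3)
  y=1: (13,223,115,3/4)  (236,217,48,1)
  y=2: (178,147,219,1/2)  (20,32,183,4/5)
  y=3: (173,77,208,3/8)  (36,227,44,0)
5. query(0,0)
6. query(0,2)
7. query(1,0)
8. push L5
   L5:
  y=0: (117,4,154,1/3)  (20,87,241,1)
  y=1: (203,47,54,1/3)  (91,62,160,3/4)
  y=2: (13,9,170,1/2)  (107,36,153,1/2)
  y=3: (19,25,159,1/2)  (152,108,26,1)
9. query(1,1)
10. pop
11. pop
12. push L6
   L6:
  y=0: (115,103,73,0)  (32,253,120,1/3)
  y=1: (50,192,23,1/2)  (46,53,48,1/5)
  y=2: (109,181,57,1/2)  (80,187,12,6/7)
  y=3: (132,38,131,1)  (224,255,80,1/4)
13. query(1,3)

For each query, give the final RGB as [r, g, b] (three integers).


at x=0,y=0 over L1,L2,L3,L4:
after L1 α=2/7: [190/7, 24, 286/7]
after L2 α=1/2: [914/7, 23, 437/7]
after L3 α=2/3: [4246/21, 505/3, 2033/21]
after L4 α=1/3: [11390/63, 1202/9, 5536/63]
→ [181, 134, 88]

query (0,2) [L1,L2,L3,L4] — begin 0,0,0
L1 α=1/2: [18, 195/2, 8]
L2 α=0: [18, 195/2, 8]
L3 α=2/3: [124, 583/6, 278/3]
L4 α=1/2: [151, 1465/12, 935/6]
rounded: [151, 122, 156]

at x=1,y=0 over L1,L2,L3,L4:
L1 α=1/3: [142/3, 11, 7/3]
L2 α=1/4: [189/2, 29/2, 93/2]
L3 α=1/2: [663/4, 375/4, 113/4]
L4 α=1/3: [1135/6, 845/6, 481/6]
rounded: [189, 141, 80]

query (1,1) [L1,L2,L3,L4,L5] — begin 0,0,0
L1 α=0: [0, 0, 0]
L2 α=0: [0, 0, 0]
L3 α=1/2: [21, 94, 19/2]
L4 α=1: [236, 217, 48]
L5 α=3/4: [509/4, 403/4, 132]
= [127, 101, 132]

(1,3) stack=L1,L2,L3,L6; from [0,0,0]:
after L1 α=1/2: [57, 10, 64]
after L2 α=1/2: [150, 105, 243/2]
after L3 α=6/7: [78, 1017/7, 1695/14]
after L6 α=1/4: [229/2, 1209/7, 6205/56]
= [114, 173, 111]


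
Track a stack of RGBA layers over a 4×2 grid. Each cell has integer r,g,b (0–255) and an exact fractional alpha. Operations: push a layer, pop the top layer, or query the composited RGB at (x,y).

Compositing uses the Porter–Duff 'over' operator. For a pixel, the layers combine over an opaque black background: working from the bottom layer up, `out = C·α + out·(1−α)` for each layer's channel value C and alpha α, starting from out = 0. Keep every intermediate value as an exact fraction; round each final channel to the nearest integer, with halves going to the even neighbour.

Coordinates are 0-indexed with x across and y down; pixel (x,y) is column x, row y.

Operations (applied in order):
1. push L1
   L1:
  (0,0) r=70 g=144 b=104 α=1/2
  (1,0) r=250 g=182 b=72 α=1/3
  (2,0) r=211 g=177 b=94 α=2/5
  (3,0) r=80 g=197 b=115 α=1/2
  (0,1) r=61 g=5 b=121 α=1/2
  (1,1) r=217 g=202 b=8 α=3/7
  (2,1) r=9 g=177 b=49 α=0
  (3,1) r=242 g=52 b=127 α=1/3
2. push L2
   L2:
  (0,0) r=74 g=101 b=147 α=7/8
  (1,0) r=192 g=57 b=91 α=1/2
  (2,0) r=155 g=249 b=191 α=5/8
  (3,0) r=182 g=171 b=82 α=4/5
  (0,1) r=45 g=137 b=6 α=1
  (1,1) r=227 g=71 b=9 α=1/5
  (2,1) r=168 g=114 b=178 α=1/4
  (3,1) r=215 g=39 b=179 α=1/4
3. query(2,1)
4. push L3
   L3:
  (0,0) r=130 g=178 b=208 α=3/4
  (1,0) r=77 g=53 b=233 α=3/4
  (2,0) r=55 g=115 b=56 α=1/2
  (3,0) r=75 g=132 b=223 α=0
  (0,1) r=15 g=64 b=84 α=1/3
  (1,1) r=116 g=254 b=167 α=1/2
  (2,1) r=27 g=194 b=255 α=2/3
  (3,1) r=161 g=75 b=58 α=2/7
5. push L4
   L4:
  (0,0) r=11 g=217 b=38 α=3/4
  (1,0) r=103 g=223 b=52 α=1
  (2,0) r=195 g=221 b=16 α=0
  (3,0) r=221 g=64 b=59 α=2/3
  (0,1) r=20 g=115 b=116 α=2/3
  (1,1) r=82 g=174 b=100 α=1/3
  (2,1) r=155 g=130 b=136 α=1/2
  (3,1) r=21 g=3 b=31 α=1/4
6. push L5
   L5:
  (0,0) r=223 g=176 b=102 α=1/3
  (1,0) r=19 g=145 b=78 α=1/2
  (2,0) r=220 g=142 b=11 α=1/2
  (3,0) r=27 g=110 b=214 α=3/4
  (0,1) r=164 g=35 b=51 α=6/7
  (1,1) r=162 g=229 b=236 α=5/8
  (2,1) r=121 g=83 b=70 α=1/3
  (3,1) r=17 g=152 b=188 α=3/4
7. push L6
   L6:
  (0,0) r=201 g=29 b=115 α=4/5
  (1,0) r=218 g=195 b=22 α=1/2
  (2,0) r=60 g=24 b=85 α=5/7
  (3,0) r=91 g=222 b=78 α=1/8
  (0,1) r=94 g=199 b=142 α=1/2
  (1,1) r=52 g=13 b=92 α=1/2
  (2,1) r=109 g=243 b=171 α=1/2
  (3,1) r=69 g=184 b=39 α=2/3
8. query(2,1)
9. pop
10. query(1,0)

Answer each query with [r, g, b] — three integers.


query (2,1) [L1,L2] — begin 0,0,0
+L1 (α=0) → [0, 0, 0]
+L2 (α=1/4) → [42, 57/2, 89/2]
→ [42, 28, 44]

at x=2,y=1 over L1,L2,L3,L4,L5,L6:
+L1 (α=0) → [0, 0, 0]
+L2 (α=1/4) → [42, 57/2, 89/2]
+L3 (α=2/3) → [32, 833/6, 1109/6]
+L4 (α=1/2) → [187/2, 1613/12, 1925/12]
+L5 (α=1/3) → [308/3, 2111/18, 2345/18]
+L6 (α=1/2) → [635/6, 6485/36, 5423/36]
= [106, 180, 151]

at x=1,y=0 over L1,L2,L3,L4,L5:
+L1 (α=1/3) → [250/3, 182/3, 24]
+L2 (α=1/2) → [413/3, 353/6, 115/2]
+L3 (α=3/4) → [553/6, 1307/24, 1513/8]
+L4 (α=1) → [103, 223, 52]
+L5 (α=1/2) → [61, 184, 65]
→ [61, 184, 65]


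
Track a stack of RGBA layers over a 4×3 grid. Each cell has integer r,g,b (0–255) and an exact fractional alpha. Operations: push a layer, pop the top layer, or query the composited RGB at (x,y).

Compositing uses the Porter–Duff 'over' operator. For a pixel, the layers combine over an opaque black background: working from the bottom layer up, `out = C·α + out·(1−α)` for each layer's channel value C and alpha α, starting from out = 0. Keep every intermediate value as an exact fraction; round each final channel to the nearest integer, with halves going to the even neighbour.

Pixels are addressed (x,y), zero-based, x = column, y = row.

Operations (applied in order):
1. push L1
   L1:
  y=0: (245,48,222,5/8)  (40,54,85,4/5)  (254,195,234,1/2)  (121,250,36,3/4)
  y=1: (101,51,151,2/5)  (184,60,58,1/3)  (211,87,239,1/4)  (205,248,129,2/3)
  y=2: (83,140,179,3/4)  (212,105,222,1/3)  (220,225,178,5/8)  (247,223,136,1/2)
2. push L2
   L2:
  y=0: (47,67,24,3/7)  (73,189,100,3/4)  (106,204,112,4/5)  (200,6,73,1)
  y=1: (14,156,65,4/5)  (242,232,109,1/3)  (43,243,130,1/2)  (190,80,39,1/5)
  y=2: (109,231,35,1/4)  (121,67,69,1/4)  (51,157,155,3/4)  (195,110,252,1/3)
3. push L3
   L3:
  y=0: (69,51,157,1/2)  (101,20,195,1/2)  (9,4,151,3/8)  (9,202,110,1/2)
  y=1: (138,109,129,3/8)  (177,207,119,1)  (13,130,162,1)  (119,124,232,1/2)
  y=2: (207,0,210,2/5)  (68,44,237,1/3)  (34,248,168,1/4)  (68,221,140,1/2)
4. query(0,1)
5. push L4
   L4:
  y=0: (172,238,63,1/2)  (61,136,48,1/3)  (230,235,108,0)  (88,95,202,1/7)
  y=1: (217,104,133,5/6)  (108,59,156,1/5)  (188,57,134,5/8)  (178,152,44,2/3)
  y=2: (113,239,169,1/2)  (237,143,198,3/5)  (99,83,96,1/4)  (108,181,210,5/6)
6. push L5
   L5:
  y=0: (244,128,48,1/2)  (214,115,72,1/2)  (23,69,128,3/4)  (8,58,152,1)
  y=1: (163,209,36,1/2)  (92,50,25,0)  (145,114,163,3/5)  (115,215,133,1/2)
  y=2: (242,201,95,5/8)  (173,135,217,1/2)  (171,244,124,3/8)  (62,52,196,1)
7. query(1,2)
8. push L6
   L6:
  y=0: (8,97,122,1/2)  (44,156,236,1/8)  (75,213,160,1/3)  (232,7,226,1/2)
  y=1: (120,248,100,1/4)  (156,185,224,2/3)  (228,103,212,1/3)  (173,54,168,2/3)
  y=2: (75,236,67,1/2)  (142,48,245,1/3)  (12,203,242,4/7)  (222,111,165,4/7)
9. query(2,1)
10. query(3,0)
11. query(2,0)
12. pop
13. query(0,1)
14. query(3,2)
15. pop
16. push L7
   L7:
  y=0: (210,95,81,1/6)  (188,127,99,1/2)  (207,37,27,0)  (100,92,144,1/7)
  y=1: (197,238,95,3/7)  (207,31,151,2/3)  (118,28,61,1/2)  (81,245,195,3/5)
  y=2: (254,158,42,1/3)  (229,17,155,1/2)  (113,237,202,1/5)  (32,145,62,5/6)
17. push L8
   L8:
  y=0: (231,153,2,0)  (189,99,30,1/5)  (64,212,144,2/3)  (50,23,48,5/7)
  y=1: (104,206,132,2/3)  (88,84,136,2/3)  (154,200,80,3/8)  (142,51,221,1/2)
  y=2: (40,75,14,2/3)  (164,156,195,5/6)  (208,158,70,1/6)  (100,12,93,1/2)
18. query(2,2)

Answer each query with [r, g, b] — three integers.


at x=0,y=1 over L1,L2,L3:
after L1 α=2/5: [202/5, 102/5, 302/5]
after L2 α=4/5: [482/25, 3222/25, 1602/25]
after L3 α=3/8: [319/5, 4857/40, 3537/40]
→ [64, 121, 88]

at x=1,y=2 over L1,L2,L3,L4,L5:
L1 α=1/3: [212/3, 35, 74]
L2 α=1/4: [333/4, 43, 291/4]
L3 α=1/3: [469/6, 130/3, 255/2]
L4 α=3/5: [2602/15, 1547/15, 849/5]
L5 α=1/2: [5197/30, 1786/15, 967/5]
rounded: [173, 119, 193]

(2,1) stack=L1,L2,L3,L4,L5,L6; from [0,0,0]:
L1 α=1/4: [211/4, 87/4, 239/4]
L2 α=1/2: [383/8, 1059/8, 759/8]
L3 α=1: [13, 130, 162]
L4 α=5/8: [979/8, 675/8, 289/2]
L5 α=3/5: [2719/20, 2043/20, 778/5]
L6 α=1/3: [4999/30, 3073/30, 872/5]
= [167, 102, 174]

(3,0) stack=L1,L2,L3,L4,L5,L6; from [0,0,0]:
L1 α=3/4: [363/4, 375/2, 27]
L2 α=1: [200, 6, 73]
L3 α=1/2: [209/2, 104, 183/2]
L4 α=1/7: [715/7, 719/7, 751/7]
L5 α=1: [8, 58, 152]
L6 α=1/2: [120, 65/2, 189]
→ [120, 32, 189]

at x=2,y=0 over L1,L2,L3,L4,L5,L6:
L1 α=1/2: [127, 195/2, 117]
L2 α=4/5: [551/5, 1827/10, 113]
L3 α=3/8: [289/4, 1851/16, 509/4]
L4 α=0: [289/4, 1851/16, 509/4]
L5 α=3/4: [565/16, 5163/64, 2045/16]
L6 α=1/3: [1165/24, 3993/32, 3325/24]
= [49, 125, 139]

at x=0,y=1 over L1,L2,L3,L4,L5:
after L1 α=2/5: [202/5, 102/5, 302/5]
after L2 α=4/5: [482/25, 3222/25, 1602/25]
after L3 α=3/8: [319/5, 4857/40, 3537/40]
after L4 α=5/6: [2872/15, 25657/240, 30137/240]
after L5 α=1/2: [5317/30, 75817/480, 38777/480]
rounded: [177, 158, 81]

(3,2) stack=L1,L2,L3,L4,L5; from [0,0,0]:
after L1 α=1/2: [247/2, 223/2, 68]
after L2 α=1/3: [442/3, 111, 388/3]
after L3 α=1/2: [323/3, 166, 404/3]
after L4 α=5/6: [1943/18, 357/2, 1777/9]
after L5 α=1: [62, 52, 196]
→ [62, 52, 196]

query (2,2) [L1,L2,L3,L4,L7,L8] — begin 0,0,0
after L1 α=5/8: [275/2, 1125/8, 445/4]
after L2 α=3/4: [581/8, 4893/32, 2305/16]
after L3 α=1/4: [2015/32, 22615/128, 9603/64]
after L4 α=1/4: [9213/128, 78469/512, 34953/256]
after L7 α=1/5: [12829/160, 21761/128, 47881/320]
after L8 α=1/6: [6495/64, 129029/768, 52361/384]
→ [101, 168, 136]


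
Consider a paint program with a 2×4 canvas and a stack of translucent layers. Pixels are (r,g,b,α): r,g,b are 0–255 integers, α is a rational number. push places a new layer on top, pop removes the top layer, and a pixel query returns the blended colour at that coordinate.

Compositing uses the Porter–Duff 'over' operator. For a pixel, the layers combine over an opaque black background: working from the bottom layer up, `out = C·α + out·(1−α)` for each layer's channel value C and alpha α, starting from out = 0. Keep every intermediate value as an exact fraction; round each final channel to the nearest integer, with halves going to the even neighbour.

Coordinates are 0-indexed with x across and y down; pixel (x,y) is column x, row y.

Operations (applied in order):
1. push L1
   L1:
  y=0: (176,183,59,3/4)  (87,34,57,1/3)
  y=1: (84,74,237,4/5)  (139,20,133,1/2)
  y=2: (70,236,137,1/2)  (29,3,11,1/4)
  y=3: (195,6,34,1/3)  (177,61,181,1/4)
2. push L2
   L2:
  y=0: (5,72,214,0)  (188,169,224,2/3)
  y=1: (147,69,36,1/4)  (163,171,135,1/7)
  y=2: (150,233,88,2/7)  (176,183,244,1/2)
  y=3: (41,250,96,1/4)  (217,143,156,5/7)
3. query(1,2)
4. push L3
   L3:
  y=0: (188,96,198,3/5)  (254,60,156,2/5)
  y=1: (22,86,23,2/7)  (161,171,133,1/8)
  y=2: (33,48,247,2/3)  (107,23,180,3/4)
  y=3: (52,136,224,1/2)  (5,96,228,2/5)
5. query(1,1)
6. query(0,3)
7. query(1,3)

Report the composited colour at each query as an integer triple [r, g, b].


at x=1,y=2 over L1,L2:
+L1 (α=1/4) → [29/4, 3/4, 11/4]
+L2 (α=1/2) → [733/8, 735/8, 987/8]
rounded: [92, 92, 123]

query (1,1) [L1,L2,L3] — begin 0,0,0
L1 α=1/2: [139/2, 10, 133/2]
L2 α=1/7: [580/7, 33, 534/7]
L3 α=1/8: [741/8, 201/4, 667/8]
rounded: [93, 50, 83]

query (0,3) [L1,L2,L3] — begin 0,0,0
+L1 (α=1/3) → [65, 2, 34/3]
+L2 (α=1/4) → [59, 64, 65/2]
+L3 (α=1/2) → [111/2, 100, 513/4]
= [56, 100, 128]

query (1,3) [L1,L2,L3] — begin 0,0,0
+L1 (α=1/4) → [177/4, 61/4, 181/4]
+L2 (α=5/7) → [2347/14, 213/2, 1741/14]
+L3 (α=2/5) → [7181/70, 1023/10, 11607/70]
→ [103, 102, 166]


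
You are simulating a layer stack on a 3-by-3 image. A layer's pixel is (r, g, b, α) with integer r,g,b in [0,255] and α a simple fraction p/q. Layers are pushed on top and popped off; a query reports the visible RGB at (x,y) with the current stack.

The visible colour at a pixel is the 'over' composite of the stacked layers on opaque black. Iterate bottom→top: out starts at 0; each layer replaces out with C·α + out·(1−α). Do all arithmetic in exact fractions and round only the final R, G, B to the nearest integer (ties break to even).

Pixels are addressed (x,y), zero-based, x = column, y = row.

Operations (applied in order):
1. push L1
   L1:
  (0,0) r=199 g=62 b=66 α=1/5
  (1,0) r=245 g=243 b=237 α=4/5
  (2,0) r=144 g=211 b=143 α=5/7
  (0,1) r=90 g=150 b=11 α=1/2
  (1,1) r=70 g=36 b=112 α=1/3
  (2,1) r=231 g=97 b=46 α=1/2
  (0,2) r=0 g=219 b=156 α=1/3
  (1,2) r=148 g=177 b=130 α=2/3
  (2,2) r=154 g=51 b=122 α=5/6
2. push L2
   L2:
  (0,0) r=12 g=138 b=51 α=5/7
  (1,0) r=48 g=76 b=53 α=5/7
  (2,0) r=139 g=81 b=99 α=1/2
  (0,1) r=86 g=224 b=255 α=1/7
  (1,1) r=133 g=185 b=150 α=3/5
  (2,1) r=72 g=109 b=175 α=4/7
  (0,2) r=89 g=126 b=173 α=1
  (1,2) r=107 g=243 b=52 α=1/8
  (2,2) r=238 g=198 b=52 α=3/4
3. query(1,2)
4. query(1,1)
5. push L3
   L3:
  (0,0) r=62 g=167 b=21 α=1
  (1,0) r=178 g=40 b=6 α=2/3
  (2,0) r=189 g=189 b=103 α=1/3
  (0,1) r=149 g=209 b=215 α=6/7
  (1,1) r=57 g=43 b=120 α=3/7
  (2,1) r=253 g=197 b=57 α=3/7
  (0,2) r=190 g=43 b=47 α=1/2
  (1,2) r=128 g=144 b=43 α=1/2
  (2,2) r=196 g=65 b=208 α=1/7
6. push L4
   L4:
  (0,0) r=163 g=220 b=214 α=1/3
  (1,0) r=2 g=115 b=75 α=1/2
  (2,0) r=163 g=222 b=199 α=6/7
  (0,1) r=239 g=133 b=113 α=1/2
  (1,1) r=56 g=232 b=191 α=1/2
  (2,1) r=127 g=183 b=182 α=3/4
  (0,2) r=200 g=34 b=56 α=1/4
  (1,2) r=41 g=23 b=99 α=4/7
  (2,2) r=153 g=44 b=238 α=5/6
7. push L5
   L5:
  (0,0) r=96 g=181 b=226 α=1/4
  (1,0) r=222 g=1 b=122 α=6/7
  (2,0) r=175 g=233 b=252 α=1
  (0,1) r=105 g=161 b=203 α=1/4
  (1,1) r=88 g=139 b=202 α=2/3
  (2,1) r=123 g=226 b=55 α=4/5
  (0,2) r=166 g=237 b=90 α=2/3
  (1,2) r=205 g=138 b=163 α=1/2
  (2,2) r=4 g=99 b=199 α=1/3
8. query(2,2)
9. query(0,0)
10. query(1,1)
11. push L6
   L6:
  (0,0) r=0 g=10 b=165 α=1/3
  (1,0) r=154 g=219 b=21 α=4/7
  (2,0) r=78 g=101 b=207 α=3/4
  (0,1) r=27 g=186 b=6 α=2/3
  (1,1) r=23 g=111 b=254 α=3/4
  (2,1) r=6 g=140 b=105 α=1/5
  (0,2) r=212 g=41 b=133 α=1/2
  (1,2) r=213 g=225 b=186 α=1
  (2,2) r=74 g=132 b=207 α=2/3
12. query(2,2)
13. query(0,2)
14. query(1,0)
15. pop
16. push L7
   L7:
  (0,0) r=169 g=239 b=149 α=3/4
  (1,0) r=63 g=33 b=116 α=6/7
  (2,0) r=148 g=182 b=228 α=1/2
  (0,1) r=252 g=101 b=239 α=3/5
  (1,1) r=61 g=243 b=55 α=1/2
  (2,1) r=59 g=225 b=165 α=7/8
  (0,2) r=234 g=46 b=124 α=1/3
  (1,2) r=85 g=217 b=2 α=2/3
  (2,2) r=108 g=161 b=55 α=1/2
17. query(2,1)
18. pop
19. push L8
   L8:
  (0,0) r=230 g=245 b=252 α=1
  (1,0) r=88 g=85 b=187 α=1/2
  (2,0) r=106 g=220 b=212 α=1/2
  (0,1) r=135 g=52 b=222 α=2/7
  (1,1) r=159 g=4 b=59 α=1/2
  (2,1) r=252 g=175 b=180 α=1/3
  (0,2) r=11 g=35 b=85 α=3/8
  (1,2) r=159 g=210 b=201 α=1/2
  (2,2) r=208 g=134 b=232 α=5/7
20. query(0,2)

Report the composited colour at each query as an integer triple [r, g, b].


query (1,2) [L1,L2] — begin 0,0,0
+L1 (α=2/3) → [296/3, 118, 260/3]
+L2 (α=1/8) → [2393/24, 1069/8, 247/3]
= [100, 134, 82]

query (1,1) [L1,L2] — begin 0,0,0
+L1 (α=1/3) → [70/3, 12, 112/3]
+L2 (α=3/5) → [1337/15, 579/5, 1574/15]
→ [89, 116, 105]

query (2,2) [L1,L2,L3,L4,L5] — begin 0,0,0
+L1 (α=5/6) → [385/3, 85/2, 305/3]
+L2 (α=3/4) → [2527/12, 1273/8, 773/12]
+L3 (α=1/7) → [417/2, 4079/28, 1189/14]
+L4 (α=5/6) → [649/4, 3413/56, 17849/84]
+L5 (α=1/3) → [219/2, 6185/84, 26207/126]
= [110, 74, 208]

(0,0) stack=L1,L2,L3,L4,L5; from [0,0,0]:
L1 α=1/5: [199/5, 62/5, 66/5]
L2 α=5/7: [698/35, 3574/35, 201/5]
L3 α=1: [62, 167, 21]
L4 α=1/3: [287/3, 554/3, 256/3]
L5 α=1/4: [383/4, 735/4, 241/2]
= [96, 184, 120]

query (1,1) [L1,L2,L3,L4,L5] — begin 0,0,0
+L1 (α=1/3) → [70/3, 12, 112/3]
+L2 (α=3/5) → [1337/15, 579/5, 1574/15]
+L3 (α=3/7) → [7913/105, 423/5, 11696/105]
+L4 (α=1/2) → [13793/210, 1583/10, 31751/210]
+L5 (α=2/3) → [50753/630, 4363/30, 116591/630]
rounded: [81, 145, 185]

(2,2) stack=L1,L2,L3,L4,L5,L6; from [0,0,0]:
L1 α=5/6: [385/3, 85/2, 305/3]
L2 α=3/4: [2527/12, 1273/8, 773/12]
L3 α=1/7: [417/2, 4079/28, 1189/14]
L4 α=5/6: [649/4, 3413/56, 17849/84]
L5 α=1/3: [219/2, 6185/84, 26207/126]
L6 α=2/3: [515/6, 28361/252, 78371/378]
→ [86, 113, 207]

at x=0,y=2 over L1,L2,L3,L4,L5,L6:
+L1 (α=1/3) → [0, 73, 52]
+L2 (α=1) → [89, 126, 173]
+L3 (α=1/2) → [279/2, 169/2, 110]
+L4 (α=1/4) → [1237/8, 575/8, 193/2]
+L5 (α=2/3) → [3893/24, 4367/24, 553/6]
+L6 (α=1/2) → [8981/48, 5351/48, 1351/12]
= [187, 111, 113]

query (1,0) [L1,L2,L3,L4,L5,L6] — begin 0,0,0
+L1 (α=4/5) → [196, 972/5, 948/5]
+L2 (α=5/7) → [632/7, 3844/35, 3221/35]
+L3 (α=2/3) → [3124/21, 6644/105, 3641/105]
+L4 (α=1/2) → [1583/21, 18719/210, 5758/105]
+L5 (α=6/7) → [29555/147, 19979/1470, 82618/735]
+L6 (α=4/7) → [59739/343, 449219/3430, 103198/1715]
rounded: [174, 131, 60]

query (2,1) [L1,L2,L3,L4,L5,L7] — begin 0,0,0
L1 α=1/2: [231/2, 97/2, 23]
L2 α=4/7: [1269/14, 1163/14, 769/7]
L3 α=3/7: [7851/49, 6463/49, 4273/49]
L4 α=3/4: [6630/49, 8341/49, 31027/196]
L5 α=4/5: [30738/245, 52637/245, 74147/980]
L7 α=7/8: [131923/1960, 54814/245, 1206047/7840]
= [67, 224, 154]

query (0,2) [L1,L2,L3,L4,L5,L8] — begin 0,0,0
L1 α=1/3: [0, 73, 52]
L2 α=1: [89, 126, 173]
L3 α=1/2: [279/2, 169/2, 110]
L4 α=1/4: [1237/8, 575/8, 193/2]
L5 α=2/3: [3893/24, 4367/24, 553/6]
L8 α=3/8: [20257/192, 24355/192, 4295/48]
rounded: [106, 127, 89]
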